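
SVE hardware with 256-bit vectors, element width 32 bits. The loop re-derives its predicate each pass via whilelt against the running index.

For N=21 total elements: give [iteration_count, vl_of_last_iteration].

256-bit reg / 32-bit elem → 8 lanes
iterations = ceil(21/8) = 3; final-pass vl = 5

[iterations, last_vl] = [3, 5]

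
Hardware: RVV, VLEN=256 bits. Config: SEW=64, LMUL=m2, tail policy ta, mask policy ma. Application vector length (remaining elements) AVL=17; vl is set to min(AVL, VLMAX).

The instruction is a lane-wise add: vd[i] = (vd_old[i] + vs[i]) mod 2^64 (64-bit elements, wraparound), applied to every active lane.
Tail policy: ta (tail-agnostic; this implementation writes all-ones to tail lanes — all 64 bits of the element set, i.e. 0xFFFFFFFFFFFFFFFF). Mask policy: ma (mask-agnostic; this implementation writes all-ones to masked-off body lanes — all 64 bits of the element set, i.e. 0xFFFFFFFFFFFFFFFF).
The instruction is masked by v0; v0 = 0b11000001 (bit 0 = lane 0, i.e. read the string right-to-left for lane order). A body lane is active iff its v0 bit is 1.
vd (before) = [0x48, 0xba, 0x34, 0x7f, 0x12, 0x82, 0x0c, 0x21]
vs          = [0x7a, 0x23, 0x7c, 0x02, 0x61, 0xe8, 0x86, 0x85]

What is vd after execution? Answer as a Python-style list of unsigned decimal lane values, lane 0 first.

VLMAX = VLEN×LMUL/SEW = 256×2/64 = 8
AVL=17 > VLMAX=8, so vl = 8
[0] add(0x48,0x7a) = 0xc2
[1] mask-off/ones = 0xffffffffffffffff
[2] mask-off/ones = 0xffffffffffffffff
[3] mask-off/ones = 0xffffffffffffffff
[4] mask-off/ones = 0xffffffffffffffff
[5] mask-off/ones = 0xffffffffffffffff
[6] add(0x0c,0x86) = 0x92
[7] add(0x21,0x85) = 0xa6

vd = [194, 18446744073709551615, 18446744073709551615, 18446744073709551615, 18446744073709551615, 18446744073709551615, 146, 166]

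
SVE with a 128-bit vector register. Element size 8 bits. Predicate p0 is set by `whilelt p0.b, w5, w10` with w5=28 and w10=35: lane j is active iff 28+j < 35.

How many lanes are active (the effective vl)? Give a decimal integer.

vl = 7

128-bit reg / 8-bit elem → 16 lanes
whilelt: lane j active iff 28+j < 35 → j < 7 → 7 active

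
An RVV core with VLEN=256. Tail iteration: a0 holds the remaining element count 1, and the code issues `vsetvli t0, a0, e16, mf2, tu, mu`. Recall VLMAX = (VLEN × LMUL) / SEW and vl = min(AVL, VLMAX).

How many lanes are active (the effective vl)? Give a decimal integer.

VLMAX = VLEN×LMUL/SEW = 256×1/2/16 = 8
vl = min(AVL, VLMAX) = min(1, 8) = 1

vl = 1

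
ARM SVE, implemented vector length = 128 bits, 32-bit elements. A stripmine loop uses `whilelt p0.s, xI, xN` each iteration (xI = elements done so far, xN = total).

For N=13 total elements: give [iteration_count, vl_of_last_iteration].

[iterations, last_vl] = [4, 1]

lane count: 128 div 32 = 4
13 elements at 4/iter → 4 passes, remainder 1 on the last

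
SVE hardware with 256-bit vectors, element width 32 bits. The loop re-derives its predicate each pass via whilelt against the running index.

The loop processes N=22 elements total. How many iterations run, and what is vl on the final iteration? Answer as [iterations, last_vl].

[iterations, last_vl] = [3, 6]

lane count: 256 div 32 = 8
iterations = ceil(22/8) = 3; final-pass vl = 6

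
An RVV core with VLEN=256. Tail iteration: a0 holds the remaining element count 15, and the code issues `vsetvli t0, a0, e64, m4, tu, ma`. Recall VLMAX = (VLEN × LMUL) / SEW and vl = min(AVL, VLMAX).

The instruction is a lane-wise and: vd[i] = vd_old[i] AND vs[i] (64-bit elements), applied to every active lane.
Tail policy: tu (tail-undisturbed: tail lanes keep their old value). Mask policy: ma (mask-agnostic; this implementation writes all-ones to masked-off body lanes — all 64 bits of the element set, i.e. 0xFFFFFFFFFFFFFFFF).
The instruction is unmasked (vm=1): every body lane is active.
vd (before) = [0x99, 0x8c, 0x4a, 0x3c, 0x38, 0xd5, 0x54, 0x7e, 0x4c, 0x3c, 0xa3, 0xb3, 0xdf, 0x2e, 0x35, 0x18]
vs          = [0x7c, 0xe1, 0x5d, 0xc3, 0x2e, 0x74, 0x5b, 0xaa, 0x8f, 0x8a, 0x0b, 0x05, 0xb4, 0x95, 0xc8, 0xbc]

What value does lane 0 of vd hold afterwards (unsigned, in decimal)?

vd[0] = 24

VLMAX = VLEN×LMUL/SEW = 256×4/64 = 16
vl ← min(15, 16) = 15
[0] and(0x99,0x7c) = 0x18
[1] and(0x8c,0xe1) = 0x80
[2] and(0x4a,0x5d) = 0x48
[3] and(0x3c,0xc3) = 0x00
[4] and(0x38,0x2e) = 0x28
[5] and(0xd5,0x74) = 0x54
[6] and(0x54,0x5b) = 0x50
[7] and(0x7e,0xaa) = 0x2a
[8] and(0x4c,0x8f) = 0x0c
[9] and(0x3c,0x8a) = 0x08
[10] and(0xa3,0x0b) = 0x03
[11] and(0xb3,0x05) = 0x01
[12] and(0xdf,0xb4) = 0x94
[13] and(0x2e,0x95) = 0x04
[14] and(0x35,0xc8) = 0x00
[15] tail/keep = 0x18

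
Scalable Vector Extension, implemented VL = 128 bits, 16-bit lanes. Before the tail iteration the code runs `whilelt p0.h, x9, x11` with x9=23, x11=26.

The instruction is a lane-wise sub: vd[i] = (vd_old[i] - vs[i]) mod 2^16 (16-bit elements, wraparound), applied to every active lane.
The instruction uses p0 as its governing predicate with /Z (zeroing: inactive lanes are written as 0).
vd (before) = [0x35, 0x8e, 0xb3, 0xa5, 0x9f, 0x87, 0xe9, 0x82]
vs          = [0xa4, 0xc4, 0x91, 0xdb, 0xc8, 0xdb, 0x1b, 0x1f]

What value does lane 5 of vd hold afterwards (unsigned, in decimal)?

vd[5] = 0

lane count: 128 div 16 = 8
active while 23+j < 26, i.e. j ∈ [0,3) capped at 8 ⇒ 3
vd[0] sub(0x35,0xa4) -> 0xff91
vd[1] sub(0x8e,0xc4) -> 0xffca
vd[2] sub(0xb3,0x91) -> 0x22
vd[3] tail/zero -> 0x00
vd[4] tail/zero -> 0x00
vd[5] tail/zero -> 0x00
vd[6] tail/zero -> 0x00
vd[7] tail/zero -> 0x00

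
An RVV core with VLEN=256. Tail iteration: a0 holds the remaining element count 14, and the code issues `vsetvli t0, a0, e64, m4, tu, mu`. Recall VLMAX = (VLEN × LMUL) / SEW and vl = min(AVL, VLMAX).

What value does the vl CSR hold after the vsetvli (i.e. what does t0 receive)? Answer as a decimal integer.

VLMAX = VLEN×LMUL/SEW = 256×4/64 = 16
AVL=14 ≤ VLMAX=16, so vl = 14

vl = 14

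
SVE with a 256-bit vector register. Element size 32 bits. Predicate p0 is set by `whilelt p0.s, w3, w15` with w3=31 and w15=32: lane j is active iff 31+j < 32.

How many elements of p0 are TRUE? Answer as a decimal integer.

register lanes = 256/32 = 8
active while 31+j < 32, i.e. j ∈ [0,1) capped at 8 ⇒ 1

vl = 1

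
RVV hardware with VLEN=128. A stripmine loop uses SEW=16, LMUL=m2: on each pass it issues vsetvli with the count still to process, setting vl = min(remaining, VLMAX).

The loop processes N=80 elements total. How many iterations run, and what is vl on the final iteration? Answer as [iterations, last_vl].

lanes per group: 128·2/16 = 16
N=80: ⌈80/16⌉ = 5 iters; last vl = 80 − 4×16 = 16

[iterations, last_vl] = [5, 16]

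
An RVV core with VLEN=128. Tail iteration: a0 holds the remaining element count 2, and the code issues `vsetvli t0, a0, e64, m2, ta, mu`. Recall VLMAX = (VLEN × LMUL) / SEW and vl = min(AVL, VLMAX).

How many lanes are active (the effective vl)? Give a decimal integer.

lanes per group: 128·2/64 = 4
vl ← min(2, 4) = 2

vl = 2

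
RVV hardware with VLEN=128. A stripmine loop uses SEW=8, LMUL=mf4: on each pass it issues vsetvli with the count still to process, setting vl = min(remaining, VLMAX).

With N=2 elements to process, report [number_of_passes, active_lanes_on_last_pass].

[iterations, last_vl] = [1, 2]

VLMAX = (128 × 1/4) / 8 = 4 lanes
N=2: ⌈2/4⌉ = 1 iters; last vl = 2 − 0×4 = 2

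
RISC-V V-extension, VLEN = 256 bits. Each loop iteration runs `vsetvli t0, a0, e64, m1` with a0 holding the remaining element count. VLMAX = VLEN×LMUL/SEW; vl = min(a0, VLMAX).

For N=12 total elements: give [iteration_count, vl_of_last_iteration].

VLMAX = VLEN×LMUL/SEW = 256×1/64 = 4
N=12: ⌈12/4⌉ = 3 iters; last vl = 12 − 2×4 = 4

[iterations, last_vl] = [3, 4]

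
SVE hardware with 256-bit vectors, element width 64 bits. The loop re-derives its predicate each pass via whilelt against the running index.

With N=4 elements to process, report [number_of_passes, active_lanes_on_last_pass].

256-bit reg / 64-bit elem → 4 lanes
4 elements at 4/iter → 1 passes, remainder 4 on the last

[iterations, last_vl] = [1, 4]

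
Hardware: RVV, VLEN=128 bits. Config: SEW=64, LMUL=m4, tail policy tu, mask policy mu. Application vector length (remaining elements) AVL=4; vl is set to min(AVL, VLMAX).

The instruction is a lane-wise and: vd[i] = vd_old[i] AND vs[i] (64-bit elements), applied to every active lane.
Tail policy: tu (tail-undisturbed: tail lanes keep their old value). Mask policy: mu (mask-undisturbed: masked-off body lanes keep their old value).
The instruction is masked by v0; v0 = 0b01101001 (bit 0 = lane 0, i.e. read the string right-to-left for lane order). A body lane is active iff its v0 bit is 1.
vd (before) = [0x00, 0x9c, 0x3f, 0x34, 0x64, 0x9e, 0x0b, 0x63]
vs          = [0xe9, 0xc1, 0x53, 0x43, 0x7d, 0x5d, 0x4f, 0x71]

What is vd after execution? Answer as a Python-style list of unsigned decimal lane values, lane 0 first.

VLMAX = VLEN×LMUL/SEW = 128×4/64 = 8
vl = min(AVL, VLMAX) = min(4, 8) = 4
  i=0: and(0x00,0xe9) → 0
  i=1: mask-off/keep → 156
  i=2: mask-off/keep → 63
  i=3: and(0x34,0x43) → 0
  i=4: tail/keep → 100
  i=5: tail/keep → 158
  i=6: tail/keep → 11
  i=7: tail/keep → 99

vd = [0, 156, 63, 0, 100, 158, 11, 99]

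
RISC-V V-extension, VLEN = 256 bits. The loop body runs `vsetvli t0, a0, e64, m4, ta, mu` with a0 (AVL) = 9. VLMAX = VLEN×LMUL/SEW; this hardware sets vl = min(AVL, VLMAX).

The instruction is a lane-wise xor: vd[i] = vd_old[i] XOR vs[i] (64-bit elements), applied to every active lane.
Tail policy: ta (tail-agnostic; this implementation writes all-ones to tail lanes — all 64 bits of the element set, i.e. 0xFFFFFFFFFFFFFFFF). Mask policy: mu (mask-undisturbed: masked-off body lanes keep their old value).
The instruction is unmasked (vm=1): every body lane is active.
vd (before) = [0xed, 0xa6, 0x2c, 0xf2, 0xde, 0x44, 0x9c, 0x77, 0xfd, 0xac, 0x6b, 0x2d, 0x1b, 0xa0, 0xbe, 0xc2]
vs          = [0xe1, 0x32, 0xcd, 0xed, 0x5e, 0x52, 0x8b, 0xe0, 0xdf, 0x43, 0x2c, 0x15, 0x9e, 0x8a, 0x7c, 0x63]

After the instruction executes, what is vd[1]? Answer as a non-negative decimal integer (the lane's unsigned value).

vd[1] = 148

VLMAX = VLEN×LMUL/SEW = 256×4/64 = 16
AVL=9 ≤ VLMAX=16, so vl = 9
lane  0: xor(0xed,0xe1) ⇒ 0x0c
lane  1: xor(0xa6,0x32) ⇒ 0x94
lane  2: xor(0x2c,0xcd) ⇒ 0xe1
lane  3: xor(0xf2,0xed) ⇒ 0x1f
lane  4: xor(0xde,0x5e) ⇒ 0x80
lane  5: xor(0x44,0x52) ⇒ 0x16
lane  6: xor(0x9c,0x8b) ⇒ 0x17
lane  7: xor(0x77,0xe0) ⇒ 0x97
lane  8: xor(0xfd,0xdf) ⇒ 0x22
lane  9: tail/ones ⇒ 0xffffffffffffffff
lane 10: tail/ones ⇒ 0xffffffffffffffff
lane 11: tail/ones ⇒ 0xffffffffffffffff
lane 12: tail/ones ⇒ 0xffffffffffffffff
lane 13: tail/ones ⇒ 0xffffffffffffffff
lane 14: tail/ones ⇒ 0xffffffffffffffff
lane 15: tail/ones ⇒ 0xffffffffffffffff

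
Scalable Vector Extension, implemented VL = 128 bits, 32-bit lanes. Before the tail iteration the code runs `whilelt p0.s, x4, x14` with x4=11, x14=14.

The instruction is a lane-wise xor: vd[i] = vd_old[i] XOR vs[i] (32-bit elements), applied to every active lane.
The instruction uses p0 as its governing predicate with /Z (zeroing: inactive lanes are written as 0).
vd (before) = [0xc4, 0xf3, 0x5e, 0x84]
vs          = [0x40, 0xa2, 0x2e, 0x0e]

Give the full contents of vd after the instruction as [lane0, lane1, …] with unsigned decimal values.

vd = [132, 81, 112, 0]

register lanes = 128/32 = 4
whilelt: lane j active iff 11+j < 14 → j < 3 → 3 active
vd[0] xor(0xc4,0x40) -> 0x84
vd[1] xor(0xf3,0xa2) -> 0x51
vd[2] xor(0x5e,0x2e) -> 0x70
vd[3] tail/zero -> 0x00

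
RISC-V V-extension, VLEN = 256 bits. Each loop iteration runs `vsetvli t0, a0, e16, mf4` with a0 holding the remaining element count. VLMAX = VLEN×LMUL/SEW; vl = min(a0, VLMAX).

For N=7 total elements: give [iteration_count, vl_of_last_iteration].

VLMAX = VLEN×LMUL/SEW = 256×1/4/16 = 4
7 elements at 4/iter → 2 passes, remainder 3 on the last

[iterations, last_vl] = [2, 3]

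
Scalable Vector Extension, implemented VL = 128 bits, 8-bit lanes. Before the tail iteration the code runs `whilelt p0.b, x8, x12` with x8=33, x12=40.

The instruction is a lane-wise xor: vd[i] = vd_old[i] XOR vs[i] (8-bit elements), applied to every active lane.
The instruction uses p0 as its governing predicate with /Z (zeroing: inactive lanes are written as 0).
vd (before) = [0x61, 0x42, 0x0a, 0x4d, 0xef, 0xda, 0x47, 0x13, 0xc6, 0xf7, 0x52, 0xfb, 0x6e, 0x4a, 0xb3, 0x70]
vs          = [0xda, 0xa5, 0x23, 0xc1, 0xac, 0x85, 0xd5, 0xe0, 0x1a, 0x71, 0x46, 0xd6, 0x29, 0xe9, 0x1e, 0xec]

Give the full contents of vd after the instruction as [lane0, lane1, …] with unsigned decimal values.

vd = [187, 231, 41, 140, 67, 95, 146, 0, 0, 0, 0, 0, 0, 0, 0, 0]

lane count: 128 div 8 = 16
p0[j] = (33+j < 40); true for j=0..6 → 7 lanes set
lane  0: xor(0x61,0xda) ⇒ 0xbb
lane  1: xor(0x42,0xa5) ⇒ 0xe7
lane  2: xor(0x0a,0x23) ⇒ 0x29
lane  3: xor(0x4d,0xc1) ⇒ 0x8c
lane  4: xor(0xef,0xac) ⇒ 0x43
lane  5: xor(0xda,0x85) ⇒ 0x5f
lane  6: xor(0x47,0xd5) ⇒ 0x92
lane  7: tail/zero ⇒ 0x00
lane  8: tail/zero ⇒ 0x00
lane  9: tail/zero ⇒ 0x00
lane 10: tail/zero ⇒ 0x00
lane 11: tail/zero ⇒ 0x00
lane 12: tail/zero ⇒ 0x00
lane 13: tail/zero ⇒ 0x00
lane 14: tail/zero ⇒ 0x00
lane 15: tail/zero ⇒ 0x00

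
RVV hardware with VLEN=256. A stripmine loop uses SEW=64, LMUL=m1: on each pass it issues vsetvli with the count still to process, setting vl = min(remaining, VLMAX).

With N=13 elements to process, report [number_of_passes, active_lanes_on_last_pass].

VLMAX = VLEN×LMUL/SEW = 256×1/64 = 4
13 elements at 4/iter → 4 passes, remainder 1 on the last

[iterations, last_vl] = [4, 1]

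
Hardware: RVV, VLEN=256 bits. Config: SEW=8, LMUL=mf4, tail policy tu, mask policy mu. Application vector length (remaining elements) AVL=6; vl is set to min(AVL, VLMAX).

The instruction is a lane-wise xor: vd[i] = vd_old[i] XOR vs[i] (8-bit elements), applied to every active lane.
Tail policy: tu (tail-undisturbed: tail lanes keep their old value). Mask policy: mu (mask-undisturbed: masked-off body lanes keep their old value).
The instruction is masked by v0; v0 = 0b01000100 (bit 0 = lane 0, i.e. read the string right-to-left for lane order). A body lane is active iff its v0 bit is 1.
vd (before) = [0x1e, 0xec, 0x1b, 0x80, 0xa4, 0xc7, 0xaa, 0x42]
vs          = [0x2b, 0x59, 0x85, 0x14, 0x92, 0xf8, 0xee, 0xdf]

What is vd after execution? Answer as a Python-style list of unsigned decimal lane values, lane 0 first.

VLMAX = (256 × 1/4) / 8 = 8 lanes
vl ← min(6, 8) = 6
lane  0: mask-off/keep ⇒ 0x1e
lane  1: mask-off/keep ⇒ 0xec
lane  2: xor(0x1b,0x85) ⇒ 0x9e
lane  3: mask-off/keep ⇒ 0x80
lane  4: mask-off/keep ⇒ 0xa4
lane  5: mask-off/keep ⇒ 0xc7
lane  6: tail/keep ⇒ 0xaa
lane  7: tail/keep ⇒ 0x42

vd = [30, 236, 158, 128, 164, 199, 170, 66]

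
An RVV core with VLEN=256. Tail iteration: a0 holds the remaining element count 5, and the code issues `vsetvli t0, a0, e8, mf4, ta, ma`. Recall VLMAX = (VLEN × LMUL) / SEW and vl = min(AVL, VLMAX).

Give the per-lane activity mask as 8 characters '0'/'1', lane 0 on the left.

predicate = 11111000

VLMAX = (256 × 1/4) / 8 = 8 lanes
vl ← min(5, 8) = 5
bits (lane 0 leftmost): 11111000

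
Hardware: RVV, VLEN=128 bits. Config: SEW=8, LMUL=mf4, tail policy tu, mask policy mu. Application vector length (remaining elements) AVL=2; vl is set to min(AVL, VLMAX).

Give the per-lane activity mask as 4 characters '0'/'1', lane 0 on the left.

VLMAX = (128 × 1/4) / 8 = 4 lanes
vl = min(AVL, VLMAX) = min(2, 4) = 2
bits (lane 0 leftmost): 1100

predicate = 1100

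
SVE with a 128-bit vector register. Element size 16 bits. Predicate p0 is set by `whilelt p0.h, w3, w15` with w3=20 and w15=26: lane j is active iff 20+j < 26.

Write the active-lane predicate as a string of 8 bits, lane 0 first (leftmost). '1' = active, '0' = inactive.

predicate = 11111100

lane count: 128 div 16 = 8
whilelt: lane j active iff 20+j < 26 → j < 6 → 6 active
bits (lane 0 leftmost): 11111100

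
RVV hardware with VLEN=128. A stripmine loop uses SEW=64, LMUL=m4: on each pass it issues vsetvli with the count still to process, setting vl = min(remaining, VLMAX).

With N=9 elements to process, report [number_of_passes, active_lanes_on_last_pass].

[iterations, last_vl] = [2, 1]

lanes per group: 128·4/64 = 8
9 elements at 8/iter → 2 passes, remainder 1 on the last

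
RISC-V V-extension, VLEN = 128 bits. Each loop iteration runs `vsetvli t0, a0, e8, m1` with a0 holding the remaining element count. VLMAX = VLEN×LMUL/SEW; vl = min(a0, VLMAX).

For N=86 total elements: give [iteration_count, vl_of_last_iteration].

VLMAX = VLEN×LMUL/SEW = 128×1/8 = 16
N=86: ⌈86/16⌉ = 6 iters; last vl = 86 − 5×16 = 6

[iterations, last_vl] = [6, 6]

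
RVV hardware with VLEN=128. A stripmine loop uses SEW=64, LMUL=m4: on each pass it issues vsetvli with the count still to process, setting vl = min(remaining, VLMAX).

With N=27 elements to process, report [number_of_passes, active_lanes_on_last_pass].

lanes per group: 128·4/64 = 8
N=27: ⌈27/8⌉ = 4 iters; last vl = 27 − 3×8 = 3

[iterations, last_vl] = [4, 3]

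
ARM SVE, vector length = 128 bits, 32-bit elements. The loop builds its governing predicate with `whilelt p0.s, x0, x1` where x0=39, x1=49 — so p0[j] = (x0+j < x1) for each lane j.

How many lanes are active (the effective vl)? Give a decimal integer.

vl = 4

128-bit reg / 32-bit elem → 4 lanes
active while 39+j < 49, i.e. j ∈ [0,10) capped at 4 ⇒ 4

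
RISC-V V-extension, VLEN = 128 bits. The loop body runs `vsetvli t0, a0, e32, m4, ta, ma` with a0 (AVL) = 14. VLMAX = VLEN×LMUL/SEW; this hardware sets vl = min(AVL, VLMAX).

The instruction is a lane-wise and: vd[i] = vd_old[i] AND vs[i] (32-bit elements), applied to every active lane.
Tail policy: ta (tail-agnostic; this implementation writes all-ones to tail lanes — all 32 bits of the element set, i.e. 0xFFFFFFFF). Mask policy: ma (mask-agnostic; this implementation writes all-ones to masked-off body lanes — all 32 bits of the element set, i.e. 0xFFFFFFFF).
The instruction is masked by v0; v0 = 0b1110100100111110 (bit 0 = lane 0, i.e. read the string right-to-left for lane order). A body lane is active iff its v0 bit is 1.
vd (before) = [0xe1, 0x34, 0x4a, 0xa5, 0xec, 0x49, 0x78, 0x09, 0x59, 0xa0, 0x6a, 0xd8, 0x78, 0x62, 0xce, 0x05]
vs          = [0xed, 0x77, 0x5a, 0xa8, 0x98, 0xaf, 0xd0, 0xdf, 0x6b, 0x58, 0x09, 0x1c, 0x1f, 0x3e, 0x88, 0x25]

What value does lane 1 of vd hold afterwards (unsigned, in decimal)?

vd[1] = 52

VLMAX = VLEN×LMUL/SEW = 128×4/32 = 16
vl = min(AVL, VLMAX) = min(14, 16) = 14
lane  0: mask-off/ones ⇒ 0xffffffff
lane  1: and(0x34,0x77) ⇒ 0x34
lane  2: and(0x4a,0x5a) ⇒ 0x4a
lane  3: and(0xa5,0xa8) ⇒ 0xa0
lane  4: and(0xec,0x98) ⇒ 0x88
lane  5: and(0x49,0xaf) ⇒ 0x09
lane  6: mask-off/ones ⇒ 0xffffffff
lane  7: mask-off/ones ⇒ 0xffffffff
lane  8: and(0x59,0x6b) ⇒ 0x49
lane  9: mask-off/ones ⇒ 0xffffffff
lane 10: mask-off/ones ⇒ 0xffffffff
lane 11: and(0xd8,0x1c) ⇒ 0x18
lane 12: mask-off/ones ⇒ 0xffffffff
lane 13: and(0x62,0x3e) ⇒ 0x22
lane 14: tail/ones ⇒ 0xffffffff
lane 15: tail/ones ⇒ 0xffffffff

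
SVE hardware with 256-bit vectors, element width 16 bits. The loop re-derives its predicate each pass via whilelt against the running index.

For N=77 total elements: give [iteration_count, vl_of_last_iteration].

register lanes = 256/16 = 16
N=77: ⌈77/16⌉ = 5 iters; last vl = 77 − 4×16 = 13

[iterations, last_vl] = [5, 13]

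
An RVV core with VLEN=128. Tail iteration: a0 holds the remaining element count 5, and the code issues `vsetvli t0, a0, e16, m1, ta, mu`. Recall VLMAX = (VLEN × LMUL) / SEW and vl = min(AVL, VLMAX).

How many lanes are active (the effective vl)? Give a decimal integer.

vl = 5

VLMAX = VLEN×LMUL/SEW = 128×1/16 = 8
vl = min(AVL, VLMAX) = min(5, 8) = 5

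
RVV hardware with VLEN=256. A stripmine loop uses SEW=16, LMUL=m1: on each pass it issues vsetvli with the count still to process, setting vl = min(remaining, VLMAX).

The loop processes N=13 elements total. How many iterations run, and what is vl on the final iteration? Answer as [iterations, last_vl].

VLMAX = VLEN×LMUL/SEW = 256×1/16 = 16
iterations = ceil(13/16) = 1; final-pass vl = 13

[iterations, last_vl] = [1, 13]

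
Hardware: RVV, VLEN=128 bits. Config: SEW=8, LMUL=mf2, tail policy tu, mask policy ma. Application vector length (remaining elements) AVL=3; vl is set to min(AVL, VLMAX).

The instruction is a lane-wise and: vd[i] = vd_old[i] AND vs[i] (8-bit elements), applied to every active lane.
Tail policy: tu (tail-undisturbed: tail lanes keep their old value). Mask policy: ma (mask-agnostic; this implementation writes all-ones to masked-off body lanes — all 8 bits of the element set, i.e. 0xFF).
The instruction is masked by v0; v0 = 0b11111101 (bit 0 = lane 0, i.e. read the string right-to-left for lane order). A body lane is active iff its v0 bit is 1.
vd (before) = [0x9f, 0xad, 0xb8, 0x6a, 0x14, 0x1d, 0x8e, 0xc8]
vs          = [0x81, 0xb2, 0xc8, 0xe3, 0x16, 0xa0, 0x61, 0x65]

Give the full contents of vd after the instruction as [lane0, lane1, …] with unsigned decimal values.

vd = [129, 255, 136, 106, 20, 29, 142, 200]

VLMAX = VLEN×LMUL/SEW = 128×1/2/8 = 8
AVL=3 ≤ VLMAX=8, so vl = 3
  i=0: and(0x9f,0x81) → 129
  i=1: mask-off/ones → 255
  i=2: and(0xb8,0xc8) → 136
  i=3: tail/keep → 106
  i=4: tail/keep → 20
  i=5: tail/keep → 29
  i=6: tail/keep → 142
  i=7: tail/keep → 200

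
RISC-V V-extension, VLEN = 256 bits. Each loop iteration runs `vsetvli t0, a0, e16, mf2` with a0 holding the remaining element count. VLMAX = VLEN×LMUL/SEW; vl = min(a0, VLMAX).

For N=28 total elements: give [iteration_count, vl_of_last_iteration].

VLMAX = (256 × 1/2) / 16 = 8 lanes
N=28: ⌈28/8⌉ = 4 iters; last vl = 28 − 3×8 = 4

[iterations, last_vl] = [4, 4]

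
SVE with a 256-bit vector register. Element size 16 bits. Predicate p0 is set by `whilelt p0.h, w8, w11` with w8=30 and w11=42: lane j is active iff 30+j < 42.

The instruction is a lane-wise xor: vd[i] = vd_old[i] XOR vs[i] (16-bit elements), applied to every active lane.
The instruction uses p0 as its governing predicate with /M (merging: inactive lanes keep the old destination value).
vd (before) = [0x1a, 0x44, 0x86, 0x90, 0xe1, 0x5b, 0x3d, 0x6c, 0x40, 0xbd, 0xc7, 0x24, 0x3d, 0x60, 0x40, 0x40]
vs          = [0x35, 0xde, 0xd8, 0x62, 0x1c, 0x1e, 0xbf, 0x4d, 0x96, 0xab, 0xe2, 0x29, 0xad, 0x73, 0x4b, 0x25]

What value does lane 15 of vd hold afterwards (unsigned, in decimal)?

lane count: 256 div 16 = 16
p0[j] = (30+j < 42); true for j=0..11 → 12 lanes set
lane  0: xor(0x1a,0x35) ⇒ 0x2f
lane  1: xor(0x44,0xde) ⇒ 0x9a
lane  2: xor(0x86,0xd8) ⇒ 0x5e
lane  3: xor(0x90,0x62) ⇒ 0xf2
lane  4: xor(0xe1,0x1c) ⇒ 0xfd
lane  5: xor(0x5b,0x1e) ⇒ 0x45
lane  6: xor(0x3d,0xbf) ⇒ 0x82
lane  7: xor(0x6c,0x4d) ⇒ 0x21
lane  8: xor(0x40,0x96) ⇒ 0xd6
lane  9: xor(0xbd,0xab) ⇒ 0x16
lane 10: xor(0xc7,0xe2) ⇒ 0x25
lane 11: xor(0x24,0x29) ⇒ 0x0d
lane 12: tail/keep ⇒ 0x3d
lane 13: tail/keep ⇒ 0x60
lane 14: tail/keep ⇒ 0x40
lane 15: tail/keep ⇒ 0x40

vd[15] = 64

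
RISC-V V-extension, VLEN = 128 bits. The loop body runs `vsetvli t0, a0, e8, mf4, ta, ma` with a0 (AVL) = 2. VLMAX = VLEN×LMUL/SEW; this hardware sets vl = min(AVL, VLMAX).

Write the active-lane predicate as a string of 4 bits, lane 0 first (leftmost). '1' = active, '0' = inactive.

predicate = 1100

VLMAX = (128 × 1/4) / 8 = 4 lanes
vl = min(AVL, VLMAX) = min(2, 4) = 2
bits (lane 0 leftmost): 1100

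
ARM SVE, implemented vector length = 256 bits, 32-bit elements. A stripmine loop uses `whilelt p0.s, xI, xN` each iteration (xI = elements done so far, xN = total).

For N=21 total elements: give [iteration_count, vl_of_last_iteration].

register lanes = 256/32 = 8
iterations = ceil(21/8) = 3; final-pass vl = 5

[iterations, last_vl] = [3, 5]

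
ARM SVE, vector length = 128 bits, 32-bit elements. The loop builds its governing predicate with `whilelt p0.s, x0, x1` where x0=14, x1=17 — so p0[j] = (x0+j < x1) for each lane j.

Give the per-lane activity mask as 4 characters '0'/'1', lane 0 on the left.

predicate = 1110

register lanes = 128/32 = 4
p0[j] = (14+j < 17); true for j=0..2 → 3 lanes set
bits (lane 0 leftmost): 1110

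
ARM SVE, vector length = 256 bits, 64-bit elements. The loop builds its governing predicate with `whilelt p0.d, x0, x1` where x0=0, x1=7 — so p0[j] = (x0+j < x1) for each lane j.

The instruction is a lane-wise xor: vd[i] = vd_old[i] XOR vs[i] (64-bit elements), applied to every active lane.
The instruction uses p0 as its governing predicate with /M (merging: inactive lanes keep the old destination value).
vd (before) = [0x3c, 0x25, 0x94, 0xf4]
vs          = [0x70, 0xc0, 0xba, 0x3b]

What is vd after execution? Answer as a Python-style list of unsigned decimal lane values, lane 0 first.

register lanes = 256/64 = 4
p0[j] = (0+j < 7); true for j=0..3 → 4 lanes set
[0] xor(0x3c,0x70) = 0x4c
[1] xor(0x25,0xc0) = 0xe5
[2] xor(0x94,0xba) = 0x2e
[3] xor(0xf4,0x3b) = 0xcf

vd = [76, 229, 46, 207]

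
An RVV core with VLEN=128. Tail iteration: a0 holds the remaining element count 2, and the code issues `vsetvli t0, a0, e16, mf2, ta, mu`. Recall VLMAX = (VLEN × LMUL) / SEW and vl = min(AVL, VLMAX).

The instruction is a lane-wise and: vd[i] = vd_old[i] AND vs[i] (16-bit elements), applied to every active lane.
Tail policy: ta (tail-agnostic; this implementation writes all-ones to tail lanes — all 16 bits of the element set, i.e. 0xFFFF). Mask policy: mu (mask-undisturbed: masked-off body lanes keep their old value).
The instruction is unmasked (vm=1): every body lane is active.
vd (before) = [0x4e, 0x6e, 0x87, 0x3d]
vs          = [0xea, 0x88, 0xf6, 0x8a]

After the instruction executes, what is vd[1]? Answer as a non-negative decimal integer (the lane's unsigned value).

vd[1] = 8

VLMAX = (128 × 1/2) / 16 = 4 lanes
vl ← min(2, 4) = 2
[0] and(0x4e,0xea) = 0x4a
[1] and(0x6e,0x88) = 0x08
[2] tail/ones = 0xffff
[3] tail/ones = 0xffff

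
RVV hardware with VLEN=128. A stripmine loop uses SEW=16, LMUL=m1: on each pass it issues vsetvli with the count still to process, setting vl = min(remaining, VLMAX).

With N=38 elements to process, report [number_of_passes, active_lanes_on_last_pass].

[iterations, last_vl] = [5, 6]

VLMAX = VLEN×LMUL/SEW = 128×1/16 = 8
iterations = ceil(38/8) = 5; final-pass vl = 6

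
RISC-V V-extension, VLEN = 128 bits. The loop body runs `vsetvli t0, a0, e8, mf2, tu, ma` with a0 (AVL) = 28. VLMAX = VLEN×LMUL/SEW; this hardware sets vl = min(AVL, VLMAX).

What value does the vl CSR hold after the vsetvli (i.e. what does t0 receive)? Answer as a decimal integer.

vl = 8

lanes per group: 128·1/2/8 = 8
vl = min(AVL, VLMAX) = min(28, 8) = 8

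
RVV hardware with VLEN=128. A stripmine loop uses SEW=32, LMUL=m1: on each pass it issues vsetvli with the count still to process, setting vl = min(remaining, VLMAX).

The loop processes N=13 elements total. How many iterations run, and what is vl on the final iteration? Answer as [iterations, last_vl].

[iterations, last_vl] = [4, 1]

VLMAX = (128 × 1) / 32 = 4 lanes
iterations = ceil(13/4) = 4; final-pass vl = 1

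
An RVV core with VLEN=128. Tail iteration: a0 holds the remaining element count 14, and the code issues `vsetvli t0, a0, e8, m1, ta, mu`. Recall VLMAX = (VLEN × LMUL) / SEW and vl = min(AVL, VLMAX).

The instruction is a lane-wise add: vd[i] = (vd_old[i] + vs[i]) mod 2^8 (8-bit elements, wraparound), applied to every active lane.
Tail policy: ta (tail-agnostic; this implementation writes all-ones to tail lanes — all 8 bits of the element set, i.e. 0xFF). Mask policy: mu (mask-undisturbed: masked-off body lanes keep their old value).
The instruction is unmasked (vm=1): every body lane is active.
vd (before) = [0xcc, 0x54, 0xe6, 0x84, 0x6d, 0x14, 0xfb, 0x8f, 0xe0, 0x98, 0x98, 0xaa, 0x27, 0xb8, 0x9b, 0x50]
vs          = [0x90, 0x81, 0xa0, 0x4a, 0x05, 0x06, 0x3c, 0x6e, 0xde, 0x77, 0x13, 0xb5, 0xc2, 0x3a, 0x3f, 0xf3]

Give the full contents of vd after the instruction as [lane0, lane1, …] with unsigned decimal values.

vd = [92, 213, 134, 206, 114, 26, 55, 253, 190, 15, 171, 95, 233, 242, 255, 255]

VLMAX = (128 × 1) / 8 = 16 lanes
vl = min(AVL, VLMAX) = min(14, 16) = 14
lane  0: add(0xcc,0x90) ⇒ 0x5c
lane  1: add(0x54,0x81) ⇒ 0xd5
lane  2: add(0xe6,0xa0) ⇒ 0x86
lane  3: add(0x84,0x4a) ⇒ 0xce
lane  4: add(0x6d,0x05) ⇒ 0x72
lane  5: add(0x14,0x06) ⇒ 0x1a
lane  6: add(0xfb,0x3c) ⇒ 0x37
lane  7: add(0x8f,0x6e) ⇒ 0xfd
lane  8: add(0xe0,0xde) ⇒ 0xbe
lane  9: add(0x98,0x77) ⇒ 0x0f
lane 10: add(0x98,0x13) ⇒ 0xab
lane 11: add(0xaa,0xb5) ⇒ 0x5f
lane 12: add(0x27,0xc2) ⇒ 0xe9
lane 13: add(0xb8,0x3a) ⇒ 0xf2
lane 14: tail/ones ⇒ 0xff
lane 15: tail/ones ⇒ 0xff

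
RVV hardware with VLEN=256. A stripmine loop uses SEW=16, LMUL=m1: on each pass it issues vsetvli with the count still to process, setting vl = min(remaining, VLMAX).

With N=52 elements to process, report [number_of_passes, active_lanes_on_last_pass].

[iterations, last_vl] = [4, 4]

VLMAX = (256 × 1) / 16 = 16 lanes
N=52: ⌈52/16⌉ = 4 iters; last vl = 52 − 3×16 = 4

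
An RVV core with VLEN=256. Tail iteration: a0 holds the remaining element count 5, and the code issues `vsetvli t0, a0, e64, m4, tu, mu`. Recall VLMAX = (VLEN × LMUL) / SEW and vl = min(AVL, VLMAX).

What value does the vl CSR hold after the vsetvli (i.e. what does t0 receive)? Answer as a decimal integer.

VLMAX = (256 × 4) / 64 = 16 lanes
AVL=5 ≤ VLMAX=16, so vl = 5

vl = 5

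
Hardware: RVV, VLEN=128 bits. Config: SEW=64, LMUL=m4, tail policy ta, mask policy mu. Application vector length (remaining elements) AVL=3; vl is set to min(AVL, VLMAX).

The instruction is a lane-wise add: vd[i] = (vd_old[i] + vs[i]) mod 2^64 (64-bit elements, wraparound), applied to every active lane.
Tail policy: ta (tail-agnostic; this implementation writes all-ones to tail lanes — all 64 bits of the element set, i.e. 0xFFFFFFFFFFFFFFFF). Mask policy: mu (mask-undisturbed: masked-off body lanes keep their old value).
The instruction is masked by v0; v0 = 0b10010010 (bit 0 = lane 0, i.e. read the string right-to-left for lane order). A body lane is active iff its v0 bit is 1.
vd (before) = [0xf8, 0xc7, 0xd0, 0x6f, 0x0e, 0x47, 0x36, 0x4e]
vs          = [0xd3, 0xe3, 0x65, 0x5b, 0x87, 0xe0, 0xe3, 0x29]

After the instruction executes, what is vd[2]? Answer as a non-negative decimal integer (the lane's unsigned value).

VLMAX = VLEN×LMUL/SEW = 128×4/64 = 8
vl = min(AVL, VLMAX) = min(3, 8) = 3
[0] mask-off/keep = 0xf8
[1] add(0xc7,0xe3) = 0x1aa
[2] mask-off/keep = 0xd0
[3] tail/ones = 0xffffffffffffffff
[4] tail/ones = 0xffffffffffffffff
[5] tail/ones = 0xffffffffffffffff
[6] tail/ones = 0xffffffffffffffff
[7] tail/ones = 0xffffffffffffffff

vd[2] = 208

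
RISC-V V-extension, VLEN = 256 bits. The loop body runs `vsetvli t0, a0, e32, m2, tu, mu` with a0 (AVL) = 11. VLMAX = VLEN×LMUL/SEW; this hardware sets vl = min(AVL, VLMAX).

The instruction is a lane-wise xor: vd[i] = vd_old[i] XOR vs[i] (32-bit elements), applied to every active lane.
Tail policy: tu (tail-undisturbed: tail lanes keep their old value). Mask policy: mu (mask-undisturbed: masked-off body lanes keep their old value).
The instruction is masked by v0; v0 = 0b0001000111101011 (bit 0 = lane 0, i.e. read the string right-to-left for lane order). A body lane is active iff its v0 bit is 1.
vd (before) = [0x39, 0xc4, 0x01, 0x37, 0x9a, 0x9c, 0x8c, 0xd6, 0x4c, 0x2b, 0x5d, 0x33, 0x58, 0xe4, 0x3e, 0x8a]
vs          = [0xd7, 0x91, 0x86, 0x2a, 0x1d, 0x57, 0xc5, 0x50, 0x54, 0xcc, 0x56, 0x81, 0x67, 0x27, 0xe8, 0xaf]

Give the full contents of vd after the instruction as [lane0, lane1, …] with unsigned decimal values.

VLMAX = VLEN×LMUL/SEW = 256×2/32 = 16
vl = min(AVL, VLMAX) = min(11, 16) = 11
vd[0] xor(0x39,0xd7) -> 0xee
vd[1] xor(0xc4,0x91) -> 0x55
vd[2] mask-off/keep -> 0x01
vd[3] xor(0x37,0x2a) -> 0x1d
vd[4] mask-off/keep -> 0x9a
vd[5] xor(0x9c,0x57) -> 0xcb
vd[6] xor(0x8c,0xc5) -> 0x49
vd[7] xor(0xd6,0x50) -> 0x86
vd[8] xor(0x4c,0x54) -> 0x18
vd[9] mask-off/keep -> 0x2b
vd[10] mask-off/keep -> 0x5d
vd[11] tail/keep -> 0x33
vd[12] tail/keep -> 0x58
vd[13] tail/keep -> 0xe4
vd[14] tail/keep -> 0x3e
vd[15] tail/keep -> 0x8a

vd = [238, 85, 1, 29, 154, 203, 73, 134, 24, 43, 93, 51, 88, 228, 62, 138]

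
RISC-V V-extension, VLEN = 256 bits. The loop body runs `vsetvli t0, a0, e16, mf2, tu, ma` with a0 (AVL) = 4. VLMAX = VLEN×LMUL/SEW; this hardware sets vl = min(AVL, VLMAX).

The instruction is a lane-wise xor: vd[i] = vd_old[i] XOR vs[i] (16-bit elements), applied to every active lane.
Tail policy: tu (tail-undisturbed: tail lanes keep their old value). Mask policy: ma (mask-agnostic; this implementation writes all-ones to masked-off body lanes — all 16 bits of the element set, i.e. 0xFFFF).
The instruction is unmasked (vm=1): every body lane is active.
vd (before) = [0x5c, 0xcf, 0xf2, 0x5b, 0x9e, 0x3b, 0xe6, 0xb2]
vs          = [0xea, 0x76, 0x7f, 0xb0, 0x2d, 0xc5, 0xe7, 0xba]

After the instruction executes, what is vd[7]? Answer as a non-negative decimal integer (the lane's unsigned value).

VLMAX = (256 × 1/2) / 16 = 8 lanes
vl = min(AVL, VLMAX) = min(4, 8) = 4
[0] xor(0x5c,0xea) = 0xb6
[1] xor(0xcf,0x76) = 0xb9
[2] xor(0xf2,0x7f) = 0x8d
[3] xor(0x5b,0xb0) = 0xeb
[4] tail/keep = 0x9e
[5] tail/keep = 0x3b
[6] tail/keep = 0xe6
[7] tail/keep = 0xb2

vd[7] = 178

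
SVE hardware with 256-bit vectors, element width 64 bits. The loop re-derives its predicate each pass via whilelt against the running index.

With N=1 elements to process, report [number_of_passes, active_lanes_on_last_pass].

lane count: 256 div 64 = 4
1 elements at 4/iter → 1 passes, remainder 1 on the last

[iterations, last_vl] = [1, 1]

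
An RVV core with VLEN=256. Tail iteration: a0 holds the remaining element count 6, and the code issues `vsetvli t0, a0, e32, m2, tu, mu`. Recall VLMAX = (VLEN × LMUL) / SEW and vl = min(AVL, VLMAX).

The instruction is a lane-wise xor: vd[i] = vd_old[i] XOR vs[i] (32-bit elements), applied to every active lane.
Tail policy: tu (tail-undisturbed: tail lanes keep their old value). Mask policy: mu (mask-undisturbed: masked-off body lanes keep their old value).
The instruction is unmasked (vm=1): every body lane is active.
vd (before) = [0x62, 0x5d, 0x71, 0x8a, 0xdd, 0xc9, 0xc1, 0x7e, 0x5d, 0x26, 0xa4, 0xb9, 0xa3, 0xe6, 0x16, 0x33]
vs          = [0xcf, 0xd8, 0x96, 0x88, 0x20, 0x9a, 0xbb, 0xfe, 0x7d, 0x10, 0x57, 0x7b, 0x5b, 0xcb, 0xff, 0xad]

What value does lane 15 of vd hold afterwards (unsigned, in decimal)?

VLMAX = (256 × 2) / 32 = 16 lanes
vl = min(AVL, VLMAX) = min(6, 16) = 6
[0] xor(0x62,0xcf) = 0xad
[1] xor(0x5d,0xd8) = 0x85
[2] xor(0x71,0x96) = 0xe7
[3] xor(0x8a,0x88) = 0x02
[4] xor(0xdd,0x20) = 0xfd
[5] xor(0xc9,0x9a) = 0x53
[6] tail/keep = 0xc1
[7] tail/keep = 0x7e
[8] tail/keep = 0x5d
[9] tail/keep = 0x26
[10] tail/keep = 0xa4
[11] tail/keep = 0xb9
[12] tail/keep = 0xa3
[13] tail/keep = 0xe6
[14] tail/keep = 0x16
[15] tail/keep = 0x33

vd[15] = 51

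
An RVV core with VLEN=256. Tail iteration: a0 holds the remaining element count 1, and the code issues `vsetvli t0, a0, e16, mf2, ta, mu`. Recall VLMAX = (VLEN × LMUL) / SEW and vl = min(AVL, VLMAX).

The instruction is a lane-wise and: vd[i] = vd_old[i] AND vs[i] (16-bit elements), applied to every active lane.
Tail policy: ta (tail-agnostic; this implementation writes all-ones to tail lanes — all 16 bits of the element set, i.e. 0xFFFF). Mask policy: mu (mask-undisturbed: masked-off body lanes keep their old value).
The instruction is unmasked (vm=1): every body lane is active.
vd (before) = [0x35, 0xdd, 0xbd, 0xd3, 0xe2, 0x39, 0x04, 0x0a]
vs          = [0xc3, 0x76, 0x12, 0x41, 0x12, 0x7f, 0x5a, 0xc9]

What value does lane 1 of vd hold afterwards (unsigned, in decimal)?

VLMAX = (256 × 1/2) / 16 = 8 lanes
vl = min(AVL, VLMAX) = min(1, 8) = 1
[0] and(0x35,0xc3) = 0x01
[1] tail/ones = 0xffff
[2] tail/ones = 0xffff
[3] tail/ones = 0xffff
[4] tail/ones = 0xffff
[5] tail/ones = 0xffff
[6] tail/ones = 0xffff
[7] tail/ones = 0xffff

vd[1] = 65535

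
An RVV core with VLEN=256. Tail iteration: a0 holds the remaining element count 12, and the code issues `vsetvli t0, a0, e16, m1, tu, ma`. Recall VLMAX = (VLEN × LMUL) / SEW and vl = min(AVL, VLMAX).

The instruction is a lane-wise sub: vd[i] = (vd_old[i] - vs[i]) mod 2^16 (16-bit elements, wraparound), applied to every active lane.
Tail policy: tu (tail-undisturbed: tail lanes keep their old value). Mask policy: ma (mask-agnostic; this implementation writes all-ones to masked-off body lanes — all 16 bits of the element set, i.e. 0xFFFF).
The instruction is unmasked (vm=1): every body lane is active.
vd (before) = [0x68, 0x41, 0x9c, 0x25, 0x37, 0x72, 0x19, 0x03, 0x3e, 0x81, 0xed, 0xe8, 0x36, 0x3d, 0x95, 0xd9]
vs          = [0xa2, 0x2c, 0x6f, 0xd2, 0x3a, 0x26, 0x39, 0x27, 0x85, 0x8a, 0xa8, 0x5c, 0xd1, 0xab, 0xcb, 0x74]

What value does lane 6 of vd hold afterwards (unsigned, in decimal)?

vd[6] = 65504

lanes per group: 256·1/16 = 16
vl ← min(12, 16) = 12
[0] sub(0x68,0xa2) = 0xffc6
[1] sub(0x41,0x2c) = 0x15
[2] sub(0x9c,0x6f) = 0x2d
[3] sub(0x25,0xd2) = 0xff53
[4] sub(0x37,0x3a) = 0xfffd
[5] sub(0x72,0x26) = 0x4c
[6] sub(0x19,0x39) = 0xffe0
[7] sub(0x03,0x27) = 0xffdc
[8] sub(0x3e,0x85) = 0xffb9
[9] sub(0x81,0x8a) = 0xfff7
[10] sub(0xed,0xa8) = 0x45
[11] sub(0xe8,0x5c) = 0x8c
[12] tail/keep = 0x36
[13] tail/keep = 0x3d
[14] tail/keep = 0x95
[15] tail/keep = 0xd9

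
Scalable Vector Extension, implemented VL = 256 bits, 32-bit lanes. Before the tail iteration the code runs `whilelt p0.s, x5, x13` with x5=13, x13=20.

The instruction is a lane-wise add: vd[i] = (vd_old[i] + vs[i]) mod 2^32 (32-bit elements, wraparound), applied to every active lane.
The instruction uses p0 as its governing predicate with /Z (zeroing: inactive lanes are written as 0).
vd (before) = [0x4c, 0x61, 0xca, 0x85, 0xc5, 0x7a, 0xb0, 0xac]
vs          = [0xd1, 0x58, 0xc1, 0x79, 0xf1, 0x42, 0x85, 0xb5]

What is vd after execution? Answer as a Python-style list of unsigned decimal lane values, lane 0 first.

vd = [285, 185, 395, 254, 438, 188, 309, 0]

256-bit reg / 32-bit elem → 8 lanes
active while 13+j < 20, i.e. j ∈ [0,7) capped at 8 ⇒ 7
lane  0: add(0x4c,0xd1) ⇒ 0x11d
lane  1: add(0x61,0x58) ⇒ 0xb9
lane  2: add(0xca,0xc1) ⇒ 0x18b
lane  3: add(0x85,0x79) ⇒ 0xfe
lane  4: add(0xc5,0xf1) ⇒ 0x1b6
lane  5: add(0x7a,0x42) ⇒ 0xbc
lane  6: add(0xb0,0x85) ⇒ 0x135
lane  7: tail/zero ⇒ 0x00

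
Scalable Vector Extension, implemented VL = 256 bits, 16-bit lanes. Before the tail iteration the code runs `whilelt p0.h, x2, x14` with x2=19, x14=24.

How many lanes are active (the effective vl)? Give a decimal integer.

lane count: 256 div 16 = 16
p0[j] = (19+j < 24); true for j=0..4 → 5 lanes set

vl = 5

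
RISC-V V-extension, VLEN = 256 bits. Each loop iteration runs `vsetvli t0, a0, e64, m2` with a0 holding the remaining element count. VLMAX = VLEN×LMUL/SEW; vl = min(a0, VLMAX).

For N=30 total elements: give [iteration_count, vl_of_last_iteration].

[iterations, last_vl] = [4, 6]

VLMAX = VLEN×LMUL/SEW = 256×2/64 = 8
iterations = ceil(30/8) = 4; final-pass vl = 6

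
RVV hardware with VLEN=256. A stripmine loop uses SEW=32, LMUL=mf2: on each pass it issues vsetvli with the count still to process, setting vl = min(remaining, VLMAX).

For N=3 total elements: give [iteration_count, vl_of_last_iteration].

[iterations, last_vl] = [1, 3]

VLMAX = VLEN×LMUL/SEW = 256×1/2/32 = 4
3 elements at 4/iter → 1 passes, remainder 3 on the last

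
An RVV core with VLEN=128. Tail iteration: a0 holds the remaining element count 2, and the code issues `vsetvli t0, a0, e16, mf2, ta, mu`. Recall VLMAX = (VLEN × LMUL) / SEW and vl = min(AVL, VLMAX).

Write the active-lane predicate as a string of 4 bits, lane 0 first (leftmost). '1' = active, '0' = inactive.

predicate = 1100

VLMAX = (128 × 1/2) / 16 = 4 lanes
vl = min(AVL, VLMAX) = min(2, 4) = 2
bits (lane 0 leftmost): 1100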